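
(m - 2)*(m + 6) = m^2 + 4*m - 12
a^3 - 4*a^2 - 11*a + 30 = (a - 5)*(a - 2)*(a + 3)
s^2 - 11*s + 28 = (s - 7)*(s - 4)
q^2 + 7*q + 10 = (q + 2)*(q + 5)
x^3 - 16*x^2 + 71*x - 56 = (x - 8)*(x - 7)*(x - 1)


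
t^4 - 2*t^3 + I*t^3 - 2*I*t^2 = t^2*(t - 2)*(t + I)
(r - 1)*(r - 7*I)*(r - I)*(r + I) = r^4 - r^3 - 7*I*r^3 + r^2 + 7*I*r^2 - r - 7*I*r + 7*I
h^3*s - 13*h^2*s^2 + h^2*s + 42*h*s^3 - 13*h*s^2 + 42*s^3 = (h - 7*s)*(h - 6*s)*(h*s + s)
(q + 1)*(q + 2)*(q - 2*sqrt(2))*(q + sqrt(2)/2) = q^4 - 3*sqrt(2)*q^3/2 + 3*q^3 - 9*sqrt(2)*q^2/2 - 6*q - 3*sqrt(2)*q - 4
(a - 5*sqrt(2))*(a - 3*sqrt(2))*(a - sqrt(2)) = a^3 - 9*sqrt(2)*a^2 + 46*a - 30*sqrt(2)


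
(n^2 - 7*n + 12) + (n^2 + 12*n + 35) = 2*n^2 + 5*n + 47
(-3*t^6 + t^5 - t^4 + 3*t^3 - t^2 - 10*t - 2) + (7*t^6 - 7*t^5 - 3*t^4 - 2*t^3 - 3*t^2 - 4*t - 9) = 4*t^6 - 6*t^5 - 4*t^4 + t^3 - 4*t^2 - 14*t - 11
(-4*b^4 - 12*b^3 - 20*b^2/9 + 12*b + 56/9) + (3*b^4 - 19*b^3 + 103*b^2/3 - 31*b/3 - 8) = -b^4 - 31*b^3 + 289*b^2/9 + 5*b/3 - 16/9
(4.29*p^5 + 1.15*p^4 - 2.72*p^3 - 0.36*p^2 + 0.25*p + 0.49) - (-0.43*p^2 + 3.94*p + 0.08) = 4.29*p^5 + 1.15*p^4 - 2.72*p^3 + 0.07*p^2 - 3.69*p + 0.41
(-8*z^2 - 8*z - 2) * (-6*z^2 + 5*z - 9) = 48*z^4 + 8*z^3 + 44*z^2 + 62*z + 18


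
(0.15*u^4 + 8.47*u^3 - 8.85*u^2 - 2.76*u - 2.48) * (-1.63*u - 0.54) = -0.2445*u^5 - 13.8871*u^4 + 9.8517*u^3 + 9.2778*u^2 + 5.5328*u + 1.3392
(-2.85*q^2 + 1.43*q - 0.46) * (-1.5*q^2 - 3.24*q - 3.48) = 4.275*q^4 + 7.089*q^3 + 5.9748*q^2 - 3.486*q + 1.6008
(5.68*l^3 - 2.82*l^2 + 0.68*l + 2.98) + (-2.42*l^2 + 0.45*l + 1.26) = 5.68*l^3 - 5.24*l^2 + 1.13*l + 4.24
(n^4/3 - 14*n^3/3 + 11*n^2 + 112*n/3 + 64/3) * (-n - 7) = -n^5/3 + 7*n^4/3 + 65*n^3/3 - 343*n^2/3 - 848*n/3 - 448/3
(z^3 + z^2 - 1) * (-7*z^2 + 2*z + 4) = -7*z^5 - 5*z^4 + 6*z^3 + 11*z^2 - 2*z - 4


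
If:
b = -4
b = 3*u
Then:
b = -4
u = -4/3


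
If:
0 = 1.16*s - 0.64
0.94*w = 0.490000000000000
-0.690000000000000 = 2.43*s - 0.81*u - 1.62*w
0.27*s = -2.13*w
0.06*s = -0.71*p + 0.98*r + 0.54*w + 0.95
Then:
No Solution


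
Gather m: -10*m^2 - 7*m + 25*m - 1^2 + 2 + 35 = -10*m^2 + 18*m + 36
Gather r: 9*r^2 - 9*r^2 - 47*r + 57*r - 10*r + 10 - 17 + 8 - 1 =0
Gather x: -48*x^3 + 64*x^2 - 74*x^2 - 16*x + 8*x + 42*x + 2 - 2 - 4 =-48*x^3 - 10*x^2 + 34*x - 4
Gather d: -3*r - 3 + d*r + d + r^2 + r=d*(r + 1) + r^2 - 2*r - 3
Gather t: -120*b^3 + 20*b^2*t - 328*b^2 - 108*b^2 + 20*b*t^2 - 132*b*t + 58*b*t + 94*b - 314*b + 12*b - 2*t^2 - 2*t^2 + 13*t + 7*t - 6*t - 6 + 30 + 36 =-120*b^3 - 436*b^2 - 208*b + t^2*(20*b - 4) + t*(20*b^2 - 74*b + 14) + 60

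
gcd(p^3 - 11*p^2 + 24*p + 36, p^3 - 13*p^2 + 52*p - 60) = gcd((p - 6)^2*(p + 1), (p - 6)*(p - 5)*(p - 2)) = p - 6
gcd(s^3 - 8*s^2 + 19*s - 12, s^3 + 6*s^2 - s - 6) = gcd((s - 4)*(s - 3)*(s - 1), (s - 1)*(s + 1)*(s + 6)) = s - 1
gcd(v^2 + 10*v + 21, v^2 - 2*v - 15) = v + 3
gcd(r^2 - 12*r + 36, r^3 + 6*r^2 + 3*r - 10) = 1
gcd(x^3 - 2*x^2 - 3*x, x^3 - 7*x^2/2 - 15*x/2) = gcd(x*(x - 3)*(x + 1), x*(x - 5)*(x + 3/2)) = x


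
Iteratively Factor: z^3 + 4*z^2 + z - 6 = (z + 3)*(z^2 + z - 2) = (z + 2)*(z + 3)*(z - 1)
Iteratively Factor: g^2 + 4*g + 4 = (g + 2)*(g + 2)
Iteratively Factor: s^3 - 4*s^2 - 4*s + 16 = (s - 2)*(s^2 - 2*s - 8) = (s - 2)*(s + 2)*(s - 4)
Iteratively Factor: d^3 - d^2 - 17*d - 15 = (d - 5)*(d^2 + 4*d + 3) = (d - 5)*(d + 3)*(d + 1)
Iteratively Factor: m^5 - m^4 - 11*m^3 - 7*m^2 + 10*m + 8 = (m + 2)*(m^4 - 3*m^3 - 5*m^2 + 3*m + 4) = (m - 1)*(m + 2)*(m^3 - 2*m^2 - 7*m - 4) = (m - 1)*(m + 1)*(m + 2)*(m^2 - 3*m - 4) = (m - 4)*(m - 1)*(m + 1)*(m + 2)*(m + 1)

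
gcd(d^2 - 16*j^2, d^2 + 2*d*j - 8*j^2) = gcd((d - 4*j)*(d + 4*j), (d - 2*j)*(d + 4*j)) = d + 4*j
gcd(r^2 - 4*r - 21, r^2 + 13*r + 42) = 1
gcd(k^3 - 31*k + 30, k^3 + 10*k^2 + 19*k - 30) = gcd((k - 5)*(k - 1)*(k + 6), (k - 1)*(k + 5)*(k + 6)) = k^2 + 5*k - 6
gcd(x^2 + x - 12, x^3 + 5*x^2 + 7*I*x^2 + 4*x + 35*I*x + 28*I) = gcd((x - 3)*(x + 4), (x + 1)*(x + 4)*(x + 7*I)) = x + 4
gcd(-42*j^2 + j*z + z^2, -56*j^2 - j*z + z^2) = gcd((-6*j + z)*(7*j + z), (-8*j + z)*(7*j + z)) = 7*j + z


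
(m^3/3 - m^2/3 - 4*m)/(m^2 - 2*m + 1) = m*(m^2 - m - 12)/(3*(m^2 - 2*m + 1))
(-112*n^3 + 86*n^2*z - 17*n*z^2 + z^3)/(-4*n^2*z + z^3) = (56*n^2 - 15*n*z + z^2)/(z*(2*n + z))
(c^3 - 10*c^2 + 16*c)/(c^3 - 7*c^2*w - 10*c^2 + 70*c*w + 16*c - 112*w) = c/(c - 7*w)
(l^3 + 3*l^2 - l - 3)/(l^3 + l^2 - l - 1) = (l + 3)/(l + 1)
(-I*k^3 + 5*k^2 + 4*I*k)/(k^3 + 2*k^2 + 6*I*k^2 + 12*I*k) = (-I*k^2 + 5*k + 4*I)/(k^2 + k*(2 + 6*I) + 12*I)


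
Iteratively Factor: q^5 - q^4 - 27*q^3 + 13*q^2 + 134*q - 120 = (q - 5)*(q^4 + 4*q^3 - 7*q^2 - 22*q + 24) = (q - 5)*(q + 4)*(q^3 - 7*q + 6) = (q - 5)*(q + 3)*(q + 4)*(q^2 - 3*q + 2) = (q - 5)*(q - 1)*(q + 3)*(q + 4)*(q - 2)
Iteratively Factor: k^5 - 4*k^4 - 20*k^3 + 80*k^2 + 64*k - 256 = (k - 4)*(k^4 - 20*k^2 + 64) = (k - 4)*(k + 4)*(k^3 - 4*k^2 - 4*k + 16) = (k - 4)*(k - 2)*(k + 4)*(k^2 - 2*k - 8) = (k - 4)^2*(k - 2)*(k + 4)*(k + 2)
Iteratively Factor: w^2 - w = (w - 1)*(w)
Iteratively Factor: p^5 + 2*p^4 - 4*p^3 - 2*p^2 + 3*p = (p - 1)*(p^4 + 3*p^3 - p^2 - 3*p) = p*(p - 1)*(p^3 + 3*p^2 - p - 3) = p*(p - 1)*(p + 1)*(p^2 + 2*p - 3) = p*(p - 1)*(p + 1)*(p + 3)*(p - 1)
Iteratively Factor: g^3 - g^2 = (g)*(g^2 - g) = g*(g - 1)*(g)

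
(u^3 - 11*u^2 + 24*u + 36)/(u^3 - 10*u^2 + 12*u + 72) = (u + 1)/(u + 2)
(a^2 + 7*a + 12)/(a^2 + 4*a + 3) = (a + 4)/(a + 1)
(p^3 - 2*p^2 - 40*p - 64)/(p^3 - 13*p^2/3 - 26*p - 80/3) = 3*(p + 4)/(3*p + 5)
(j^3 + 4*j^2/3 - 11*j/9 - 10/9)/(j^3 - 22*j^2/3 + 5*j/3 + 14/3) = (j + 5/3)/(j - 7)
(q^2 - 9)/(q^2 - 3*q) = (q + 3)/q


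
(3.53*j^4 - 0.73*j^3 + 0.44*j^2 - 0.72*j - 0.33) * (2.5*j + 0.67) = 8.825*j^5 + 0.5401*j^4 + 0.6109*j^3 - 1.5052*j^2 - 1.3074*j - 0.2211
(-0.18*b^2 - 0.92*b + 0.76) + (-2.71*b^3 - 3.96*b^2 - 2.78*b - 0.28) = -2.71*b^3 - 4.14*b^2 - 3.7*b + 0.48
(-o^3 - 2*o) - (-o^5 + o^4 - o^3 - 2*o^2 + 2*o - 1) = o^5 - o^4 + 2*o^2 - 4*o + 1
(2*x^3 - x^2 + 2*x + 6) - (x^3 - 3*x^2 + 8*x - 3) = x^3 + 2*x^2 - 6*x + 9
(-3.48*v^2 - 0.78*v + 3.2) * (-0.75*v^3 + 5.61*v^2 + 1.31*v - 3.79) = 2.61*v^5 - 18.9378*v^4 - 11.3346*v^3 + 30.1194*v^2 + 7.1482*v - 12.128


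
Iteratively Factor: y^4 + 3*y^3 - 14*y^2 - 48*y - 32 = (y - 4)*(y^3 + 7*y^2 + 14*y + 8) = (y - 4)*(y + 1)*(y^2 + 6*y + 8) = (y - 4)*(y + 1)*(y + 4)*(y + 2)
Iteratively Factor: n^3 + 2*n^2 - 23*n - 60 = (n - 5)*(n^2 + 7*n + 12) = (n - 5)*(n + 3)*(n + 4)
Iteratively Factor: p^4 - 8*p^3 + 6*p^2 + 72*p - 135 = (p - 5)*(p^3 - 3*p^2 - 9*p + 27) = (p - 5)*(p - 3)*(p^2 - 9) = (p - 5)*(p - 3)*(p + 3)*(p - 3)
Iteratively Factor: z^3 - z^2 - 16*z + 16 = (z - 1)*(z^2 - 16) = (z - 4)*(z - 1)*(z + 4)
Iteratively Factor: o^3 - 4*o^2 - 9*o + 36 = (o + 3)*(o^2 - 7*o + 12) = (o - 3)*(o + 3)*(o - 4)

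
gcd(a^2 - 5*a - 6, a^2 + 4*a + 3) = a + 1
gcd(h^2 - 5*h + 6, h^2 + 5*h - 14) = h - 2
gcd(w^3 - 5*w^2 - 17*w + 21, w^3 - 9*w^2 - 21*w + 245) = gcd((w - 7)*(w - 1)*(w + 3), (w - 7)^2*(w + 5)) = w - 7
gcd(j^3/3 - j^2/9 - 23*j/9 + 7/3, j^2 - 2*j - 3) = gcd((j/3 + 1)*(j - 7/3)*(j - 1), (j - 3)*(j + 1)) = 1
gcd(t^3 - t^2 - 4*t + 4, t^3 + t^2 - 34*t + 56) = t - 2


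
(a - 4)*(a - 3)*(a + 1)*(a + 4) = a^4 - 2*a^3 - 19*a^2 + 32*a + 48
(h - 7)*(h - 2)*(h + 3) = h^3 - 6*h^2 - 13*h + 42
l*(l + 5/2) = l^2 + 5*l/2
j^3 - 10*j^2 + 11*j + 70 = (j - 7)*(j - 5)*(j + 2)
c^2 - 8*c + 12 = (c - 6)*(c - 2)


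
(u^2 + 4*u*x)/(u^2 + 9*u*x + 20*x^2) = u/(u + 5*x)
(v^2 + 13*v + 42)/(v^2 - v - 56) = (v + 6)/(v - 8)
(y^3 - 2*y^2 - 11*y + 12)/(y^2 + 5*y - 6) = (y^2 - y - 12)/(y + 6)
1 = 1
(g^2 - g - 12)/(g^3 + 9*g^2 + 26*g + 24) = (g - 4)/(g^2 + 6*g + 8)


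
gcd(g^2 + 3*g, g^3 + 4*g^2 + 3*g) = g^2 + 3*g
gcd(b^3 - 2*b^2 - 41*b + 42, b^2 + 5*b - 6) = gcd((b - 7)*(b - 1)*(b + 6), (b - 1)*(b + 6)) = b^2 + 5*b - 6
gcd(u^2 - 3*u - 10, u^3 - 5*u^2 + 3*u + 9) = 1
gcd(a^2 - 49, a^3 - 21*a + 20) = 1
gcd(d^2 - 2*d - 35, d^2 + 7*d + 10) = d + 5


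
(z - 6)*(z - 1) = z^2 - 7*z + 6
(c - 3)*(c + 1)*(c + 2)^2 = c^4 + 2*c^3 - 7*c^2 - 20*c - 12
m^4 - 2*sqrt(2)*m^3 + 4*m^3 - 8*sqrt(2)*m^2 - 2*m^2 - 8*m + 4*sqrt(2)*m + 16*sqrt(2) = (m + 4)*(m - 2*sqrt(2))*(m - sqrt(2))*(m + sqrt(2))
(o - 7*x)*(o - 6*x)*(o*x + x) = o^3*x - 13*o^2*x^2 + o^2*x + 42*o*x^3 - 13*o*x^2 + 42*x^3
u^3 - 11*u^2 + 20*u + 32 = (u - 8)*(u - 4)*(u + 1)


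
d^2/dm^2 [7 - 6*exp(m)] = -6*exp(m)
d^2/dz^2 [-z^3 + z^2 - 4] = 2 - 6*z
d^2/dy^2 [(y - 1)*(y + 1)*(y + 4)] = 6*y + 8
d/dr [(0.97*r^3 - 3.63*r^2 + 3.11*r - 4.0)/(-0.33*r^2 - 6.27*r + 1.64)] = (-0.3201*r^4 - 12.1638*r^3 + 28.5588*r^2 - 14.5464*r - 19.9796)/(0.1089*r^4 + 4.1382*r^3 + 38.2305*r^2 - 20.5656*r + 2.6896)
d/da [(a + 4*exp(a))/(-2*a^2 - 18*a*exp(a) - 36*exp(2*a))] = ((a + 4*exp(a))*(9*a*exp(a) + 2*a + 36*exp(2*a) + 9*exp(a)) - (4*exp(a) + 1)*(a^2 + 9*a*exp(a) + 18*exp(2*a)))/(2*(a^2 + 9*a*exp(a) + 18*exp(2*a))^2)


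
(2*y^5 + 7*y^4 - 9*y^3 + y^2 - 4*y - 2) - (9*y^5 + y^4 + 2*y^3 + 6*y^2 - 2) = -7*y^5 + 6*y^4 - 11*y^3 - 5*y^2 - 4*y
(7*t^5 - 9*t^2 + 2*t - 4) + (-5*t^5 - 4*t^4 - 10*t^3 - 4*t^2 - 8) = 2*t^5 - 4*t^4 - 10*t^3 - 13*t^2 + 2*t - 12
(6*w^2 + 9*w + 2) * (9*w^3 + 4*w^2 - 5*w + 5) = 54*w^5 + 105*w^4 + 24*w^3 - 7*w^2 + 35*w + 10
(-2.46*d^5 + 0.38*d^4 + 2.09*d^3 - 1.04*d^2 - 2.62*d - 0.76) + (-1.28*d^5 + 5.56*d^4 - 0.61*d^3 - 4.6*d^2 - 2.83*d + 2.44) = -3.74*d^5 + 5.94*d^4 + 1.48*d^3 - 5.64*d^2 - 5.45*d + 1.68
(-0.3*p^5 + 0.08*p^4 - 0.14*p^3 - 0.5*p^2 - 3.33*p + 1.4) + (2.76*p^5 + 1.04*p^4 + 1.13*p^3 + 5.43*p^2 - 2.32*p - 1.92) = 2.46*p^5 + 1.12*p^4 + 0.99*p^3 + 4.93*p^2 - 5.65*p - 0.52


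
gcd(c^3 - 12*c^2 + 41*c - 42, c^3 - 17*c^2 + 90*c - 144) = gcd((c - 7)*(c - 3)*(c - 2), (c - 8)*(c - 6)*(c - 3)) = c - 3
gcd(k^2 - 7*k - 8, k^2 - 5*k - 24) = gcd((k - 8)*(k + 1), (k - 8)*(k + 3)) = k - 8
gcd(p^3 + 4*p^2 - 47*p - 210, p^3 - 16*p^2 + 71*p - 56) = p - 7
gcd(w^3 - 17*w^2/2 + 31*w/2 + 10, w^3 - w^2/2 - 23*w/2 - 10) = w - 4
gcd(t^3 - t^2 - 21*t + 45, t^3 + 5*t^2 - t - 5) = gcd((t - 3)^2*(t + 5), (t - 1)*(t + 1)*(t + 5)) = t + 5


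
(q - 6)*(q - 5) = q^2 - 11*q + 30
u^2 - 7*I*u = u*(u - 7*I)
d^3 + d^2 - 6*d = d*(d - 2)*(d + 3)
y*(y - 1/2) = y^2 - y/2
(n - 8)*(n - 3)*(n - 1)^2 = n^4 - 13*n^3 + 47*n^2 - 59*n + 24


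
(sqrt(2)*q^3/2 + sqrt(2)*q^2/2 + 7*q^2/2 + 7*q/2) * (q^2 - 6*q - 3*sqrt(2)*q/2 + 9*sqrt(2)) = sqrt(2)*q^5/2 - 5*sqrt(2)*q^4/2 + 2*q^4 - 33*sqrt(2)*q^3/4 - 10*q^3 - 12*q^2 + 105*sqrt(2)*q^2/4 + 63*sqrt(2)*q/2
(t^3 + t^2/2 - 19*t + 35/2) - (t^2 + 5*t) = t^3 - t^2/2 - 24*t + 35/2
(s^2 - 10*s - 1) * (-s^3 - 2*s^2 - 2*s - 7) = -s^5 + 8*s^4 + 19*s^3 + 15*s^2 + 72*s + 7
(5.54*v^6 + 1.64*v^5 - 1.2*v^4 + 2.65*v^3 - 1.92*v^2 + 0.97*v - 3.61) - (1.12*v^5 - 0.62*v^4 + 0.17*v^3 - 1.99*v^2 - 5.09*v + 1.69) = 5.54*v^6 + 0.52*v^5 - 0.58*v^4 + 2.48*v^3 + 0.0700000000000001*v^2 + 6.06*v - 5.3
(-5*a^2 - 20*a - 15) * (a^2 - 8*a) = -5*a^4 + 20*a^3 + 145*a^2 + 120*a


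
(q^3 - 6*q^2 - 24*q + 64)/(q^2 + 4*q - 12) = (q^2 - 4*q - 32)/(q + 6)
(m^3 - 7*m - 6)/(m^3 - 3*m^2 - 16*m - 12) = (m - 3)/(m - 6)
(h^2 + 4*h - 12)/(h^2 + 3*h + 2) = (h^2 + 4*h - 12)/(h^2 + 3*h + 2)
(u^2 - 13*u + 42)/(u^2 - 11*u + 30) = (u - 7)/(u - 5)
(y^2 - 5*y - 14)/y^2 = 1 - 5/y - 14/y^2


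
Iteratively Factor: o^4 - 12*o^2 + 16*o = (o + 4)*(o^3 - 4*o^2 + 4*o) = (o - 2)*(o + 4)*(o^2 - 2*o) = o*(o - 2)*(o + 4)*(o - 2)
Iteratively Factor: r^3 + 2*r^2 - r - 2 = (r - 1)*(r^2 + 3*r + 2) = (r - 1)*(r + 2)*(r + 1)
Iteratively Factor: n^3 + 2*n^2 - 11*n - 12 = (n - 3)*(n^2 + 5*n + 4) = (n - 3)*(n + 1)*(n + 4)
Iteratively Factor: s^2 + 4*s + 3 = (s + 3)*(s + 1)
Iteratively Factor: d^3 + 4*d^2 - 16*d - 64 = (d + 4)*(d^2 - 16) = (d - 4)*(d + 4)*(d + 4)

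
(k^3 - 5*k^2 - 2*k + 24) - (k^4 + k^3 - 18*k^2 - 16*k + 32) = -k^4 + 13*k^2 + 14*k - 8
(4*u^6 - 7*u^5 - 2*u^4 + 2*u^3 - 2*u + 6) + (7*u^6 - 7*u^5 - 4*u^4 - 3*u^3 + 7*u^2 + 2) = 11*u^6 - 14*u^5 - 6*u^4 - u^3 + 7*u^2 - 2*u + 8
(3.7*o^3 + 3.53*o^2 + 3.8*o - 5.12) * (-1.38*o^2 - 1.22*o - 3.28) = -5.106*o^5 - 9.3854*o^4 - 21.6866*o^3 - 9.1488*o^2 - 6.2176*o + 16.7936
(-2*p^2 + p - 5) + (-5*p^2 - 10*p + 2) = -7*p^2 - 9*p - 3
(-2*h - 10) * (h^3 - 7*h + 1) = -2*h^4 - 10*h^3 + 14*h^2 + 68*h - 10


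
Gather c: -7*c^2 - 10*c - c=-7*c^2 - 11*c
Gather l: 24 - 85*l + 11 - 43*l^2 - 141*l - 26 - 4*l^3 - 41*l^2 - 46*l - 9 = -4*l^3 - 84*l^2 - 272*l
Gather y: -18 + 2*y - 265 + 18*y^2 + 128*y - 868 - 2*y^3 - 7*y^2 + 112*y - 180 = -2*y^3 + 11*y^2 + 242*y - 1331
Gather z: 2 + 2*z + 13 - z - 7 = z + 8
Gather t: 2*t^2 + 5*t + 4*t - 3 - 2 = 2*t^2 + 9*t - 5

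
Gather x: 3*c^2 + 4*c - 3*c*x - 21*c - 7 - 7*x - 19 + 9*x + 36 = 3*c^2 - 17*c + x*(2 - 3*c) + 10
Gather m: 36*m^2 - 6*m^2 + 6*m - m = 30*m^2 + 5*m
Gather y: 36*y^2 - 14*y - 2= 36*y^2 - 14*y - 2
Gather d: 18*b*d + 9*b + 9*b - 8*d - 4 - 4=18*b + d*(18*b - 8) - 8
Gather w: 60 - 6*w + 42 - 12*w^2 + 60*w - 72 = -12*w^2 + 54*w + 30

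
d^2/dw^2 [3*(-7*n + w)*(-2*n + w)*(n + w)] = -48*n + 18*w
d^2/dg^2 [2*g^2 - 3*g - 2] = 4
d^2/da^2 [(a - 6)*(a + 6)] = 2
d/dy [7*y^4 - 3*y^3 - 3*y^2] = y*(28*y^2 - 9*y - 6)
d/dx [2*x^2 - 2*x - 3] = 4*x - 2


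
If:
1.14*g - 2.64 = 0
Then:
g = 2.32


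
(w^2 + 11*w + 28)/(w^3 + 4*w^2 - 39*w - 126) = (w + 4)/(w^2 - 3*w - 18)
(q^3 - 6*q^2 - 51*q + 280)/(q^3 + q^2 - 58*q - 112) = (q - 5)/(q + 2)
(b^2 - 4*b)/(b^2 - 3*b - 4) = b/(b + 1)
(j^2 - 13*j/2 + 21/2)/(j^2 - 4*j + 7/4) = 2*(j - 3)/(2*j - 1)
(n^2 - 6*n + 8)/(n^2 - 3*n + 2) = (n - 4)/(n - 1)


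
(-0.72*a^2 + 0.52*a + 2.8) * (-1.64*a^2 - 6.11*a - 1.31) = 1.1808*a^4 + 3.5464*a^3 - 6.826*a^2 - 17.7892*a - 3.668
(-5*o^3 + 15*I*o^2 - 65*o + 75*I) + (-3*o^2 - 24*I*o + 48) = -5*o^3 - 3*o^2 + 15*I*o^2 - 65*o - 24*I*o + 48 + 75*I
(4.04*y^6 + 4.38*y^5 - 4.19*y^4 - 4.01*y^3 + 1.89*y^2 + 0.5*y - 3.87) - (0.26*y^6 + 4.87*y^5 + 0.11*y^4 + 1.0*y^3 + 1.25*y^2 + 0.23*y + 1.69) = 3.78*y^6 - 0.49*y^5 - 4.3*y^4 - 5.01*y^3 + 0.64*y^2 + 0.27*y - 5.56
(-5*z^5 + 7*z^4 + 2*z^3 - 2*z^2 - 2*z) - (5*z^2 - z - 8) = -5*z^5 + 7*z^4 + 2*z^3 - 7*z^2 - z + 8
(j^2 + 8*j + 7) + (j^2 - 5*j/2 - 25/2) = 2*j^2 + 11*j/2 - 11/2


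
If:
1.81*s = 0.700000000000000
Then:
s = 0.39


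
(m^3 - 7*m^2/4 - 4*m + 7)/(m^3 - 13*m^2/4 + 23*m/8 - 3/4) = 2*(4*m^2 + m - 14)/(8*m^2 - 10*m + 3)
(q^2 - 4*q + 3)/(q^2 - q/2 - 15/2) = 2*(q - 1)/(2*q + 5)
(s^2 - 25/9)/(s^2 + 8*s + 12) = (s^2 - 25/9)/(s^2 + 8*s + 12)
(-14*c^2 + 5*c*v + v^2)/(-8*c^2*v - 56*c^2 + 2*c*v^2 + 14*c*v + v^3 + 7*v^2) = (7*c + v)/(4*c*v + 28*c + v^2 + 7*v)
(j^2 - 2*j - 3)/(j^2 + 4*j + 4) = (j^2 - 2*j - 3)/(j^2 + 4*j + 4)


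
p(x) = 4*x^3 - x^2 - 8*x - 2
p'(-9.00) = 982.00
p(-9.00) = -2927.00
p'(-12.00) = 1744.00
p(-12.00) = -6962.00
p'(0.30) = -7.52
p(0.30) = -4.38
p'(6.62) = 504.65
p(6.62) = 1061.69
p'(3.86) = 163.08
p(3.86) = 182.27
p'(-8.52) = 880.12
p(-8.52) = -2480.31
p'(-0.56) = -3.12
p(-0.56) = 1.46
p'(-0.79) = 1.07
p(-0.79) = 1.72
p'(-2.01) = 44.50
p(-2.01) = -22.44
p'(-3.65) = 159.17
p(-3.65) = -180.63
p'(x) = 12*x^2 - 2*x - 8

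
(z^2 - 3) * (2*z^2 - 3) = 2*z^4 - 9*z^2 + 9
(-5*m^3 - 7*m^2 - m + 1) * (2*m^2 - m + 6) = -10*m^5 - 9*m^4 - 25*m^3 - 39*m^2 - 7*m + 6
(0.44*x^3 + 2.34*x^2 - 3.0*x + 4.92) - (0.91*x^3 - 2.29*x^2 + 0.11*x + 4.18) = -0.47*x^3 + 4.63*x^2 - 3.11*x + 0.74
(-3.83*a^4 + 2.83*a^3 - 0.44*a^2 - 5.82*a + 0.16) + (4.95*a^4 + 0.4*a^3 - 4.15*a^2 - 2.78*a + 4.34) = 1.12*a^4 + 3.23*a^3 - 4.59*a^2 - 8.6*a + 4.5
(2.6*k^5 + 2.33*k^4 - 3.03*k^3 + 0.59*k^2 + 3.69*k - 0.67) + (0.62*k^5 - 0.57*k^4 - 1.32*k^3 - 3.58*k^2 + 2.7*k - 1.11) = 3.22*k^5 + 1.76*k^4 - 4.35*k^3 - 2.99*k^2 + 6.39*k - 1.78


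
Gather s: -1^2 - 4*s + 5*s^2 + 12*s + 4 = 5*s^2 + 8*s + 3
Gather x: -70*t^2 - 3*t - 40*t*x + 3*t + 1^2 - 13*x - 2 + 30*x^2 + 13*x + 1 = -70*t^2 - 40*t*x + 30*x^2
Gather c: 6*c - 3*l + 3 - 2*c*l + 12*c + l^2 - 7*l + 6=c*(18 - 2*l) + l^2 - 10*l + 9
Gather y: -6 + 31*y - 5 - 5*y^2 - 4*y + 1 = -5*y^2 + 27*y - 10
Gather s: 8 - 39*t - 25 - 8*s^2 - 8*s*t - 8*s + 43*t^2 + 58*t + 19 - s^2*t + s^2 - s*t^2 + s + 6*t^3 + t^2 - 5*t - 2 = s^2*(-t - 7) + s*(-t^2 - 8*t - 7) + 6*t^3 + 44*t^2 + 14*t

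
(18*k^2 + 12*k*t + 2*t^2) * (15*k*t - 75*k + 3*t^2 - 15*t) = 270*k^3*t - 1350*k^3 + 234*k^2*t^2 - 1170*k^2*t + 66*k*t^3 - 330*k*t^2 + 6*t^4 - 30*t^3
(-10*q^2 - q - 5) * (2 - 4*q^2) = 40*q^4 + 4*q^3 - 2*q - 10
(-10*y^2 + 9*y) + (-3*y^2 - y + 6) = -13*y^2 + 8*y + 6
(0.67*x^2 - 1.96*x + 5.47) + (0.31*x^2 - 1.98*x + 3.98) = 0.98*x^2 - 3.94*x + 9.45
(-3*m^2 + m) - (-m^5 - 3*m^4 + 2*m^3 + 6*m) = m^5 + 3*m^4 - 2*m^3 - 3*m^2 - 5*m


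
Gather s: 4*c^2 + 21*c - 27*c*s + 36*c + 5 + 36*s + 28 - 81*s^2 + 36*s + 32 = 4*c^2 + 57*c - 81*s^2 + s*(72 - 27*c) + 65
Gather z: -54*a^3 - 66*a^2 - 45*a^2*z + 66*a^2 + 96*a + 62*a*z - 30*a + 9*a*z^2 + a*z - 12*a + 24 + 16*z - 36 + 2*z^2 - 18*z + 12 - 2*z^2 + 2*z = -54*a^3 + 9*a*z^2 + 54*a + z*(-45*a^2 + 63*a)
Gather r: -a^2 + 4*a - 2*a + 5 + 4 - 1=-a^2 + 2*a + 8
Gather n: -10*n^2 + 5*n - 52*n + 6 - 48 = -10*n^2 - 47*n - 42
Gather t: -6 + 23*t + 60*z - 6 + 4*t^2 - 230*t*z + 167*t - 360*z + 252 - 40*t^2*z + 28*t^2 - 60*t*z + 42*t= t^2*(32 - 40*z) + t*(232 - 290*z) - 300*z + 240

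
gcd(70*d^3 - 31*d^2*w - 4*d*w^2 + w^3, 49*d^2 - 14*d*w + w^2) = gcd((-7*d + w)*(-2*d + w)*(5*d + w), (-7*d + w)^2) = -7*d + w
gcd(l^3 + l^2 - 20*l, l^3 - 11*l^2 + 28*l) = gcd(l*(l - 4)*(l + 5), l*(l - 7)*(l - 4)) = l^2 - 4*l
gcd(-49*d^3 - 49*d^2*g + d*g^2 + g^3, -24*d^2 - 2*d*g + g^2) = 1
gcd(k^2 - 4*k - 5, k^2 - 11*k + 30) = k - 5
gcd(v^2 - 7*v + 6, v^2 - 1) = v - 1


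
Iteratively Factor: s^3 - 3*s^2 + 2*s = (s - 2)*(s^2 - s) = (s - 2)*(s - 1)*(s)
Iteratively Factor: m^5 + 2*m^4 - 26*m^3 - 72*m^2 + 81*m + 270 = (m - 5)*(m^4 + 7*m^3 + 9*m^2 - 27*m - 54) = (m - 5)*(m + 3)*(m^3 + 4*m^2 - 3*m - 18) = (m - 5)*(m + 3)^2*(m^2 + m - 6) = (m - 5)*(m + 3)^3*(m - 2)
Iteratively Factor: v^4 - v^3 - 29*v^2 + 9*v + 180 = (v + 4)*(v^3 - 5*v^2 - 9*v + 45) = (v - 5)*(v + 4)*(v^2 - 9) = (v - 5)*(v + 3)*(v + 4)*(v - 3)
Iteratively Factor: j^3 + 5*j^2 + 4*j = (j + 1)*(j^2 + 4*j) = j*(j + 1)*(j + 4)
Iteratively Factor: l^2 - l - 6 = (l + 2)*(l - 3)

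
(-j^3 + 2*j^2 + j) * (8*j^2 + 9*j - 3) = -8*j^5 + 7*j^4 + 29*j^3 + 3*j^2 - 3*j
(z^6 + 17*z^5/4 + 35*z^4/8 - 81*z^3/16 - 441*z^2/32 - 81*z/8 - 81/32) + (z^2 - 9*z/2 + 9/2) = z^6 + 17*z^5/4 + 35*z^4/8 - 81*z^3/16 - 409*z^2/32 - 117*z/8 + 63/32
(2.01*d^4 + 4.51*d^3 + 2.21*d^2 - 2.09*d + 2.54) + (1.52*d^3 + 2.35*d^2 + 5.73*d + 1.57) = 2.01*d^4 + 6.03*d^3 + 4.56*d^2 + 3.64*d + 4.11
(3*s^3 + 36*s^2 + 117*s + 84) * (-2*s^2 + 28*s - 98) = -6*s^5 + 12*s^4 + 480*s^3 - 420*s^2 - 9114*s - 8232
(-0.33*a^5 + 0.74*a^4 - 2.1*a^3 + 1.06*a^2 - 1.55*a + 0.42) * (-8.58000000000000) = 2.8314*a^5 - 6.3492*a^4 + 18.018*a^3 - 9.0948*a^2 + 13.299*a - 3.6036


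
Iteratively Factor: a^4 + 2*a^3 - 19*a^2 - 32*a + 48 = (a - 4)*(a^3 + 6*a^2 + 5*a - 12) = (a - 4)*(a - 1)*(a^2 + 7*a + 12) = (a - 4)*(a - 1)*(a + 4)*(a + 3)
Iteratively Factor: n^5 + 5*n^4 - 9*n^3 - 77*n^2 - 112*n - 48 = (n + 1)*(n^4 + 4*n^3 - 13*n^2 - 64*n - 48) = (n - 4)*(n + 1)*(n^3 + 8*n^2 + 19*n + 12) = (n - 4)*(n + 1)^2*(n^2 + 7*n + 12) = (n - 4)*(n + 1)^2*(n + 3)*(n + 4)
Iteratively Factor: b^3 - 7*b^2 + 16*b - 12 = (b - 2)*(b^2 - 5*b + 6) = (b - 2)^2*(b - 3)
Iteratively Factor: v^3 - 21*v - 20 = (v + 4)*(v^2 - 4*v - 5) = (v + 1)*(v + 4)*(v - 5)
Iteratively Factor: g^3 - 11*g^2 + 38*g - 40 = (g - 2)*(g^2 - 9*g + 20) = (g - 4)*(g - 2)*(g - 5)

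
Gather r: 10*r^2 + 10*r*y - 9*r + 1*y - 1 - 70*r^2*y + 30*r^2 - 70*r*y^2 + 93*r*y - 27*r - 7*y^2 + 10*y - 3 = r^2*(40 - 70*y) + r*(-70*y^2 + 103*y - 36) - 7*y^2 + 11*y - 4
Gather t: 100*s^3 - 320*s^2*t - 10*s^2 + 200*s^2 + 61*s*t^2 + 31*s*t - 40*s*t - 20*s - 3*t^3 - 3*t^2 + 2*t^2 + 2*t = 100*s^3 + 190*s^2 - 20*s - 3*t^3 + t^2*(61*s - 1) + t*(-320*s^2 - 9*s + 2)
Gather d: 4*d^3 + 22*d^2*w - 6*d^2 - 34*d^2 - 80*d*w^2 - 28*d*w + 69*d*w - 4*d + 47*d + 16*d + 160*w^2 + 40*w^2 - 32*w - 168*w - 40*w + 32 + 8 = 4*d^3 + d^2*(22*w - 40) + d*(-80*w^2 + 41*w + 59) + 200*w^2 - 240*w + 40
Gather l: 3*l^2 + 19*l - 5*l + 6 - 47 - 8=3*l^2 + 14*l - 49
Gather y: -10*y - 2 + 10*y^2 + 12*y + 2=10*y^2 + 2*y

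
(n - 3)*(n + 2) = n^2 - n - 6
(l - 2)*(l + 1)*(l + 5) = l^3 + 4*l^2 - 7*l - 10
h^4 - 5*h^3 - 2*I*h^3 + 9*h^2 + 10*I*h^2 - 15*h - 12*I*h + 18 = (h - 3)*(h - 2)*(h - 3*I)*(h + I)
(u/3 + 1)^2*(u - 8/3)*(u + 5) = u^4/9 + 25*u^3/27 + 29*u^2/27 - 59*u/9 - 40/3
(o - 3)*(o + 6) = o^2 + 3*o - 18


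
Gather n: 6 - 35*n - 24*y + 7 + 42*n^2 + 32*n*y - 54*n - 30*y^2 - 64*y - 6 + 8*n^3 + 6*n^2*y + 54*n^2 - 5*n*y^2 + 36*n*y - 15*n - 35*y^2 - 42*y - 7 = 8*n^3 + n^2*(6*y + 96) + n*(-5*y^2 + 68*y - 104) - 65*y^2 - 130*y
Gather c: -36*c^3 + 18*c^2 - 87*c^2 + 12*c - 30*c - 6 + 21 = -36*c^3 - 69*c^2 - 18*c + 15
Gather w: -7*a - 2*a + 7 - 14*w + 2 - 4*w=-9*a - 18*w + 9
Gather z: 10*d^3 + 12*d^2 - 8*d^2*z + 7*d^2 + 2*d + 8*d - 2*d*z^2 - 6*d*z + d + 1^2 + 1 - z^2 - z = 10*d^3 + 19*d^2 + 11*d + z^2*(-2*d - 1) + z*(-8*d^2 - 6*d - 1) + 2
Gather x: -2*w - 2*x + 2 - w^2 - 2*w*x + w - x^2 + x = -w^2 - w - x^2 + x*(-2*w - 1) + 2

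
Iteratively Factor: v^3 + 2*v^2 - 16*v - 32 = (v + 4)*(v^2 - 2*v - 8) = (v + 2)*(v + 4)*(v - 4)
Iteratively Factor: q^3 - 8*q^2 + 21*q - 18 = (q - 3)*(q^2 - 5*q + 6) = (q - 3)*(q - 2)*(q - 3)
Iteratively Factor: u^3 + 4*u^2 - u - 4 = (u + 1)*(u^2 + 3*u - 4) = (u - 1)*(u + 1)*(u + 4)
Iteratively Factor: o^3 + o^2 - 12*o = (o - 3)*(o^2 + 4*o) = (o - 3)*(o + 4)*(o)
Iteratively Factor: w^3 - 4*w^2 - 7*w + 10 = (w + 2)*(w^2 - 6*w + 5) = (w - 1)*(w + 2)*(w - 5)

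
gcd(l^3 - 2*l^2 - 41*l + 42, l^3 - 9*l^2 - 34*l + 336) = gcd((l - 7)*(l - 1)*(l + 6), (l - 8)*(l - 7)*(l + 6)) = l^2 - l - 42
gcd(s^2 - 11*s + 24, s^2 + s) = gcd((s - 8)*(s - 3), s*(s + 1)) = 1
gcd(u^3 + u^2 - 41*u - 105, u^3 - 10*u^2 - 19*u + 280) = u^2 - 2*u - 35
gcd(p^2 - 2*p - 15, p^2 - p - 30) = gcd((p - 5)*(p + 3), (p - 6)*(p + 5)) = 1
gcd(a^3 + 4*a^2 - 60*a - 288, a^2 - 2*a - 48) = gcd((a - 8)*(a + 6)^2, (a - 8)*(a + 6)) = a^2 - 2*a - 48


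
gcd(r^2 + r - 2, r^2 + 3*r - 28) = 1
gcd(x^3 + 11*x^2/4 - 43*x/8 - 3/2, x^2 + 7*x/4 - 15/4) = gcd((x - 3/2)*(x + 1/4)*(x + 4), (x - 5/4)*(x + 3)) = 1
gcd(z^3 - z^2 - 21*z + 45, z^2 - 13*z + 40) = 1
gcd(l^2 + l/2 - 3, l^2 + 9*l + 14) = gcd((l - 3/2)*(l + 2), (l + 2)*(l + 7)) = l + 2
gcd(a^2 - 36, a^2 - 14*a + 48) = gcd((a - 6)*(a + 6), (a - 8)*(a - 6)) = a - 6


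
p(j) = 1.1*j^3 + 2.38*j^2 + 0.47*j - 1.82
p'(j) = 3.3*j^2 + 4.76*j + 0.47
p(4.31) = 132.49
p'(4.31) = 82.29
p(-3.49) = -21.23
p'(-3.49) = 24.05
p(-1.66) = -1.07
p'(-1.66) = 1.66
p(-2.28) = -3.56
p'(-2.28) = 6.77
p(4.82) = 178.92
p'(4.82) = 100.08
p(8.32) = 800.36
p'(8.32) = 268.51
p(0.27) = -1.50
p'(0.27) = 2.00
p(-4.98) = -80.99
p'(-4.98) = 58.61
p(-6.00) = -156.56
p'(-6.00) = 90.71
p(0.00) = -1.82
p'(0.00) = 0.47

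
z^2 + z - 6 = (z - 2)*(z + 3)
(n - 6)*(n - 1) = n^2 - 7*n + 6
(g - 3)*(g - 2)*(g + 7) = g^3 + 2*g^2 - 29*g + 42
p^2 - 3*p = p*(p - 3)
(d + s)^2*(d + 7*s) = d^3 + 9*d^2*s + 15*d*s^2 + 7*s^3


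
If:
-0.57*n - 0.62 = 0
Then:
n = -1.09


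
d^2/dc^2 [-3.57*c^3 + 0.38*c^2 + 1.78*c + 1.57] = 0.76 - 21.42*c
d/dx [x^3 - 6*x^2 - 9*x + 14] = 3*x^2 - 12*x - 9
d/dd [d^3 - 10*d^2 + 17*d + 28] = 3*d^2 - 20*d + 17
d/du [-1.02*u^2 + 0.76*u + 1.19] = 0.76 - 2.04*u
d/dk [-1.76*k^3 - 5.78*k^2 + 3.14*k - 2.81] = -5.28*k^2 - 11.56*k + 3.14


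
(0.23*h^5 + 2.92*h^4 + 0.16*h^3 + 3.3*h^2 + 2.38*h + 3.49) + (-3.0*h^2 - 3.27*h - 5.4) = 0.23*h^5 + 2.92*h^4 + 0.16*h^3 + 0.3*h^2 - 0.89*h - 1.91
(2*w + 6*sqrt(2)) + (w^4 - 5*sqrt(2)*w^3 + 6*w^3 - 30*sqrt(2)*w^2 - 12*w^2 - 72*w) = w^4 - 5*sqrt(2)*w^3 + 6*w^3 - 30*sqrt(2)*w^2 - 12*w^2 - 70*w + 6*sqrt(2)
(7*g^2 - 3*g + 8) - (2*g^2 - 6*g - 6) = 5*g^2 + 3*g + 14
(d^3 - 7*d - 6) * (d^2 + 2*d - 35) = d^5 + 2*d^4 - 42*d^3 - 20*d^2 + 233*d + 210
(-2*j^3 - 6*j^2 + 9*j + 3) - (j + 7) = -2*j^3 - 6*j^2 + 8*j - 4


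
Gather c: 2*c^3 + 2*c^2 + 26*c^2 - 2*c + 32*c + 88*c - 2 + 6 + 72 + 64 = 2*c^3 + 28*c^2 + 118*c + 140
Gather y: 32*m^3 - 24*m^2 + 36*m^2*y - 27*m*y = 32*m^3 - 24*m^2 + y*(36*m^2 - 27*m)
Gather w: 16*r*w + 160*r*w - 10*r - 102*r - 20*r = 176*r*w - 132*r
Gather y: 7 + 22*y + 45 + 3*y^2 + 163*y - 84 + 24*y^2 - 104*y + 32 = 27*y^2 + 81*y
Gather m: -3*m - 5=-3*m - 5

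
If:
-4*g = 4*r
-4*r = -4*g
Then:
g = 0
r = 0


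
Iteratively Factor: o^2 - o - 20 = (o + 4)*(o - 5)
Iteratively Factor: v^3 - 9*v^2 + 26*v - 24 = (v - 4)*(v^2 - 5*v + 6) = (v - 4)*(v - 3)*(v - 2)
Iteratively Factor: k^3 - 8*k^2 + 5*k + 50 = (k + 2)*(k^2 - 10*k + 25) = (k - 5)*(k + 2)*(k - 5)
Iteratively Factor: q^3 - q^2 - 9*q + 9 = (q - 3)*(q^2 + 2*q - 3) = (q - 3)*(q - 1)*(q + 3)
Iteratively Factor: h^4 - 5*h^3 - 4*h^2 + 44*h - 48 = (h + 3)*(h^3 - 8*h^2 + 20*h - 16) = (h - 4)*(h + 3)*(h^2 - 4*h + 4) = (h - 4)*(h - 2)*(h + 3)*(h - 2)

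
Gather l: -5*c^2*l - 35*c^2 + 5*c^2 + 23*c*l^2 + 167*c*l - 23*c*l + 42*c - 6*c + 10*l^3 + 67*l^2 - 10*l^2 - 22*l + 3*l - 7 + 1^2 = -30*c^2 + 36*c + 10*l^3 + l^2*(23*c + 57) + l*(-5*c^2 + 144*c - 19) - 6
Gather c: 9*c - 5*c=4*c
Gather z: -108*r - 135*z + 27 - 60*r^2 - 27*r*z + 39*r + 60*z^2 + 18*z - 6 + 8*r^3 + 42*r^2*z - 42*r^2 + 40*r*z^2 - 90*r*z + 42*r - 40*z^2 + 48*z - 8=8*r^3 - 102*r^2 - 27*r + z^2*(40*r + 20) + z*(42*r^2 - 117*r - 69) + 13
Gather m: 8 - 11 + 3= 0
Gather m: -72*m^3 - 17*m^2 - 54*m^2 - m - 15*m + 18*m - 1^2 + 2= -72*m^3 - 71*m^2 + 2*m + 1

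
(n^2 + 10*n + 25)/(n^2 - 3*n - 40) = (n + 5)/(n - 8)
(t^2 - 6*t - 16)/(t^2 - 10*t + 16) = (t + 2)/(t - 2)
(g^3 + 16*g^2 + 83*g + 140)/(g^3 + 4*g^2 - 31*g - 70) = (g^2 + 9*g + 20)/(g^2 - 3*g - 10)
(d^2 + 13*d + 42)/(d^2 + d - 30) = (d + 7)/(d - 5)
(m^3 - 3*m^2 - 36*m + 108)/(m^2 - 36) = m - 3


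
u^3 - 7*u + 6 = (u - 2)*(u - 1)*(u + 3)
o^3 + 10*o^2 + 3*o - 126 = (o - 3)*(o + 6)*(o + 7)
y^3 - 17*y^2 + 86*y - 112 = (y - 8)*(y - 7)*(y - 2)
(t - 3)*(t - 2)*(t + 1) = t^3 - 4*t^2 + t + 6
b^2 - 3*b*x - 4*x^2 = (b - 4*x)*(b + x)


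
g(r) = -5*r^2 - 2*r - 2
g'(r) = -10*r - 2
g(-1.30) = -7.85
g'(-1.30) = 11.00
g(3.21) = -59.94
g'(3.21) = -34.10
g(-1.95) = -17.11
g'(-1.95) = 17.50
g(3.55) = -72.11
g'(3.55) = -37.50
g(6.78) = -245.40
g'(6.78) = -69.80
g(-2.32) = -24.27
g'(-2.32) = 21.20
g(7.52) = -299.79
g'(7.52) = -77.20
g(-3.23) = -47.70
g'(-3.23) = 30.30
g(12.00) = -746.00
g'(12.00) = -122.00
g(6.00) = -194.00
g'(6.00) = -62.00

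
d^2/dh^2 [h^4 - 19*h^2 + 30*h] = 12*h^2 - 38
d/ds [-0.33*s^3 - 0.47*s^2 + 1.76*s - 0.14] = -0.99*s^2 - 0.94*s + 1.76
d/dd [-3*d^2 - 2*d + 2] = -6*d - 2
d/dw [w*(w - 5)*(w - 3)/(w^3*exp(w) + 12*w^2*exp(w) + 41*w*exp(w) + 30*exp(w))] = (-w^6 - 4*w^5 + 60*w^4 + 170*w^3 - 793*w^2 - 930*w + 450)*exp(-w)/(w^6 + 24*w^5 + 226*w^4 + 1044*w^3 + 2401*w^2 + 2460*w + 900)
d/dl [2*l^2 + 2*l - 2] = 4*l + 2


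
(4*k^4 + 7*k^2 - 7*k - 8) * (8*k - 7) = 32*k^5 - 28*k^4 + 56*k^3 - 105*k^2 - 15*k + 56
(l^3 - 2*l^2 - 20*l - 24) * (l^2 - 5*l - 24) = l^5 - 7*l^4 - 34*l^3 + 124*l^2 + 600*l + 576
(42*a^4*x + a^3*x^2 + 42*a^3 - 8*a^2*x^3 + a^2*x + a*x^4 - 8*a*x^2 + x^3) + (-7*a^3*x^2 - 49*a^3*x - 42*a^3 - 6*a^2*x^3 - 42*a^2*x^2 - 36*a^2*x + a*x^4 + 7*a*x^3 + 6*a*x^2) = 42*a^4*x - 6*a^3*x^2 - 49*a^3*x - 14*a^2*x^3 - 42*a^2*x^2 - 35*a^2*x + 2*a*x^4 + 7*a*x^3 - 2*a*x^2 + x^3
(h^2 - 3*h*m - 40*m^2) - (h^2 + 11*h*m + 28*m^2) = -14*h*m - 68*m^2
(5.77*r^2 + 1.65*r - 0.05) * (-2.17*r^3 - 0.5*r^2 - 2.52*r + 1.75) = -12.5209*r^5 - 6.4655*r^4 - 15.2569*r^3 + 5.9645*r^2 + 3.0135*r - 0.0875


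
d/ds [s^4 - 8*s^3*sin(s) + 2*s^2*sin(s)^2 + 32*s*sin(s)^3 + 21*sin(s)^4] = -8*s^3*cos(s) + 4*s^3 - 24*s^2*sin(s) + 2*s^2*sin(2*s) + 96*s*sin(s)^2*cos(s) + 4*s*sin(s)^2 + 84*sin(s)^3*cos(s) + 32*sin(s)^3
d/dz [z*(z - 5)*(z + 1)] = 3*z^2 - 8*z - 5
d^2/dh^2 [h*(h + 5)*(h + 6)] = 6*h + 22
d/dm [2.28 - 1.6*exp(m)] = -1.6*exp(m)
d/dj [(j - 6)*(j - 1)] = 2*j - 7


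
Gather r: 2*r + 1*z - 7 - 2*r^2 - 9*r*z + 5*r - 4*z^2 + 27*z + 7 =-2*r^2 + r*(7 - 9*z) - 4*z^2 + 28*z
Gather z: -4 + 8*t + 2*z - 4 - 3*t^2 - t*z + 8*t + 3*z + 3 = -3*t^2 + 16*t + z*(5 - t) - 5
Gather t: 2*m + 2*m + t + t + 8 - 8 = 4*m + 2*t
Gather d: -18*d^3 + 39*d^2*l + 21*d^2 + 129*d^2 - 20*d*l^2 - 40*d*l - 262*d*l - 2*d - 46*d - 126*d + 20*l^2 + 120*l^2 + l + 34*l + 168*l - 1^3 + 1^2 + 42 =-18*d^3 + d^2*(39*l + 150) + d*(-20*l^2 - 302*l - 174) + 140*l^2 + 203*l + 42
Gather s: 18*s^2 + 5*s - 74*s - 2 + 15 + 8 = 18*s^2 - 69*s + 21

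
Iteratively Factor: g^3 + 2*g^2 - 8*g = (g - 2)*(g^2 + 4*g) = (g - 2)*(g + 4)*(g)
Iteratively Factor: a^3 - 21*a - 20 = (a + 1)*(a^2 - a - 20) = (a - 5)*(a + 1)*(a + 4)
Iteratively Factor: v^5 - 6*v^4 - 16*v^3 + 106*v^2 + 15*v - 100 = (v + 1)*(v^4 - 7*v^3 - 9*v^2 + 115*v - 100) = (v - 1)*(v + 1)*(v^3 - 6*v^2 - 15*v + 100) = (v - 1)*(v + 1)*(v + 4)*(v^2 - 10*v + 25) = (v - 5)*(v - 1)*(v + 1)*(v + 4)*(v - 5)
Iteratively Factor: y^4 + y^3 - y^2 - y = (y)*(y^3 + y^2 - y - 1) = y*(y + 1)*(y^2 - 1) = y*(y - 1)*(y + 1)*(y + 1)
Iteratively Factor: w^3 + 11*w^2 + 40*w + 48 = (w + 4)*(w^2 + 7*w + 12) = (w + 3)*(w + 4)*(w + 4)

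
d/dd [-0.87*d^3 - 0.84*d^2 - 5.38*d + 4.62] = -2.61*d^2 - 1.68*d - 5.38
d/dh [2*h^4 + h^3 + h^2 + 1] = h*(8*h^2 + 3*h + 2)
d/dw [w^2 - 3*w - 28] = 2*w - 3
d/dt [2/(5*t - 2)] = -10/(5*t - 2)^2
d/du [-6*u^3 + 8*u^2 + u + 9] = -18*u^2 + 16*u + 1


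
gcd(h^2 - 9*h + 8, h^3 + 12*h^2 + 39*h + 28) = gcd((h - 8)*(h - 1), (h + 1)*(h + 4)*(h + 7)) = 1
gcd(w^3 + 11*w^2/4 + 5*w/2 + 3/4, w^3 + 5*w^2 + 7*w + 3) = w^2 + 2*w + 1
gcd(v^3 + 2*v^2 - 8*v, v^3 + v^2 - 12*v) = v^2 + 4*v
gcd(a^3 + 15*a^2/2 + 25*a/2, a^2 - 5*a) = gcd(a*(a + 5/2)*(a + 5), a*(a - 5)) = a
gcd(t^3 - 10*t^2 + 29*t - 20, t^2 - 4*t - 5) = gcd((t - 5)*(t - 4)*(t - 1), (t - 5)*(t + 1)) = t - 5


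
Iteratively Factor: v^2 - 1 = (v - 1)*(v + 1)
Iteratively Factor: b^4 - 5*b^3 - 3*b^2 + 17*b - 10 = (b - 1)*(b^3 - 4*b^2 - 7*b + 10) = (b - 1)*(b + 2)*(b^2 - 6*b + 5) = (b - 5)*(b - 1)*(b + 2)*(b - 1)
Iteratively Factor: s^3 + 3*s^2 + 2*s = (s + 2)*(s^2 + s) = s*(s + 2)*(s + 1)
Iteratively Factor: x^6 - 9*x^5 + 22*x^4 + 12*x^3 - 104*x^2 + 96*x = (x - 3)*(x^5 - 6*x^4 + 4*x^3 + 24*x^2 - 32*x) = (x - 3)*(x + 2)*(x^4 - 8*x^3 + 20*x^2 - 16*x) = (x - 3)*(x - 2)*(x + 2)*(x^3 - 6*x^2 + 8*x) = x*(x - 3)*(x - 2)*(x + 2)*(x^2 - 6*x + 8) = x*(x - 3)*(x - 2)^2*(x + 2)*(x - 4)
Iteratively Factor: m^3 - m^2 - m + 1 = (m - 1)*(m^2 - 1) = (m - 1)^2*(m + 1)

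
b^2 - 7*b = b*(b - 7)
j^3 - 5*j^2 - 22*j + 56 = (j - 7)*(j - 2)*(j + 4)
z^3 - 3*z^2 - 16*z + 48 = (z - 4)*(z - 3)*(z + 4)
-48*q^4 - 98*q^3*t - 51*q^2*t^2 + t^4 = (-8*q + t)*(q + t)^2*(6*q + t)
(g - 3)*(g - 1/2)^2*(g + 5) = g^4 + g^3 - 67*g^2/4 + 31*g/2 - 15/4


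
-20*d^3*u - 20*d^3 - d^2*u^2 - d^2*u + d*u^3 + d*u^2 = (-5*d + u)*(4*d + u)*(d*u + d)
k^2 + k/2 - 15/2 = (k - 5/2)*(k + 3)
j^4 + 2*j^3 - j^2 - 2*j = j*(j - 1)*(j + 1)*(j + 2)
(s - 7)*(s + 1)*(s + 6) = s^3 - 43*s - 42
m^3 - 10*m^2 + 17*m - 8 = (m - 8)*(m - 1)^2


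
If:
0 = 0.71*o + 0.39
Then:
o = -0.55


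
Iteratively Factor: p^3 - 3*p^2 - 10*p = (p)*(p^2 - 3*p - 10) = p*(p - 5)*(p + 2)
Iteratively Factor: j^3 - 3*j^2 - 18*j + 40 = (j + 4)*(j^2 - 7*j + 10) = (j - 5)*(j + 4)*(j - 2)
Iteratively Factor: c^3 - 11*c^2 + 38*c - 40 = (c - 5)*(c^2 - 6*c + 8) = (c - 5)*(c - 4)*(c - 2)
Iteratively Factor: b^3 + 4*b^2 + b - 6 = (b + 2)*(b^2 + 2*b - 3) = (b + 2)*(b + 3)*(b - 1)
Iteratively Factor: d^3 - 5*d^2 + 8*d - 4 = (d - 2)*(d^2 - 3*d + 2) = (d - 2)*(d - 1)*(d - 2)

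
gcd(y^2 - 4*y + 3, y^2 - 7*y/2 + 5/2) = y - 1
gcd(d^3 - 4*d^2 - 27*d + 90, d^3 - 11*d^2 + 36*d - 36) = d^2 - 9*d + 18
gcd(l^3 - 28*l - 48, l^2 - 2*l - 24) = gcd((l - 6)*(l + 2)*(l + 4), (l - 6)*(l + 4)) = l^2 - 2*l - 24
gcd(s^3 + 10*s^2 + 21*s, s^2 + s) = s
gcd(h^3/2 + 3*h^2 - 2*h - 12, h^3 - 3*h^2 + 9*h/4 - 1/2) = h - 2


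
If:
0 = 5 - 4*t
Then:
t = 5/4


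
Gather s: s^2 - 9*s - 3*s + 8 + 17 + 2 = s^2 - 12*s + 27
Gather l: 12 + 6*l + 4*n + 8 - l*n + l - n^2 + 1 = l*(7 - n) - n^2 + 4*n + 21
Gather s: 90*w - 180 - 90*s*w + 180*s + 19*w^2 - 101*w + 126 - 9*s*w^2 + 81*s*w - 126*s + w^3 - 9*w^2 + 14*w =s*(-9*w^2 - 9*w + 54) + w^3 + 10*w^2 + 3*w - 54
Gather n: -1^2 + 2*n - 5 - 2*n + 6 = 0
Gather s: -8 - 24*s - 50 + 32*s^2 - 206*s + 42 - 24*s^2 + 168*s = 8*s^2 - 62*s - 16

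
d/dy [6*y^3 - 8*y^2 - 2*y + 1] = 18*y^2 - 16*y - 2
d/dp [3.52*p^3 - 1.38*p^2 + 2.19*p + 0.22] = 10.56*p^2 - 2.76*p + 2.19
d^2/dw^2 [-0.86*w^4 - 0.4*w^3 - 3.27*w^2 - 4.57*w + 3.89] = -10.32*w^2 - 2.4*w - 6.54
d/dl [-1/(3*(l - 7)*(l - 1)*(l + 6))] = ((l - 7)*(l - 1) + (l - 7)*(l + 6) + (l - 1)*(l + 6))/(3*(l - 7)^2*(l - 1)^2*(l + 6)^2)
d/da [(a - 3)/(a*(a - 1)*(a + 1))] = (-2*a^3 + 9*a^2 - 3)/(a^6 - 2*a^4 + a^2)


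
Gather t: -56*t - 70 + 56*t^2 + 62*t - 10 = 56*t^2 + 6*t - 80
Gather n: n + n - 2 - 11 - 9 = 2*n - 22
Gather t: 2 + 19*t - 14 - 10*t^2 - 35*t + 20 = -10*t^2 - 16*t + 8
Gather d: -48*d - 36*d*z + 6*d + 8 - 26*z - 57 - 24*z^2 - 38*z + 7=d*(-36*z - 42) - 24*z^2 - 64*z - 42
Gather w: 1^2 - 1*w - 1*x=-w - x + 1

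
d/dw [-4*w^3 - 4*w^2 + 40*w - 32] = -12*w^2 - 8*w + 40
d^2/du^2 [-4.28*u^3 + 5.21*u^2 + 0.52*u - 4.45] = 10.42 - 25.68*u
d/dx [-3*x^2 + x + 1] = 1 - 6*x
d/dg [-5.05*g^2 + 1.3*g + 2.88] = 1.3 - 10.1*g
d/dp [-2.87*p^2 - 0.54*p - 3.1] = -5.74*p - 0.54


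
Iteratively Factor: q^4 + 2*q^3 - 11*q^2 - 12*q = (q + 4)*(q^3 - 2*q^2 - 3*q) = (q + 1)*(q + 4)*(q^2 - 3*q) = q*(q + 1)*(q + 4)*(q - 3)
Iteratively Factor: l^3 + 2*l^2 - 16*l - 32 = (l + 4)*(l^2 - 2*l - 8) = (l + 2)*(l + 4)*(l - 4)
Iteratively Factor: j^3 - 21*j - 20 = (j + 1)*(j^2 - j - 20) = (j - 5)*(j + 1)*(j + 4)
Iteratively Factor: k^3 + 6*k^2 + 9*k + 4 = (k + 1)*(k^2 + 5*k + 4) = (k + 1)^2*(k + 4)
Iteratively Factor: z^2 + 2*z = (z + 2)*(z)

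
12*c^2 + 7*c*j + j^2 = (3*c + j)*(4*c + j)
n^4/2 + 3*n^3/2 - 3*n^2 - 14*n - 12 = (n/2 + 1)*(n - 3)*(n + 2)^2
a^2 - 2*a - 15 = (a - 5)*(a + 3)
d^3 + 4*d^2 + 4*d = d*(d + 2)^2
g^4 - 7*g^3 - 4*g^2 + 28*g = g*(g - 7)*(g - 2)*(g + 2)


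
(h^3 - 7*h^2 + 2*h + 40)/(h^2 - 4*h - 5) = (h^2 - 2*h - 8)/(h + 1)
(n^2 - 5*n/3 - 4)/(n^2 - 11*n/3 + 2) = (3*n + 4)/(3*n - 2)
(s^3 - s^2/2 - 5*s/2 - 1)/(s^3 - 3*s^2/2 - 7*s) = (-2*s^3 + s^2 + 5*s + 2)/(s*(-2*s^2 + 3*s + 14))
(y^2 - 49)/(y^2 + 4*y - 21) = (y - 7)/(y - 3)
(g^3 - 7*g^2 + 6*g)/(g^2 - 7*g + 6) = g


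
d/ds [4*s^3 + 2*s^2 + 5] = 4*s*(3*s + 1)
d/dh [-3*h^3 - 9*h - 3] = -9*h^2 - 9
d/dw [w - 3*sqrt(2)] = 1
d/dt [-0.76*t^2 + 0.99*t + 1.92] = 0.99 - 1.52*t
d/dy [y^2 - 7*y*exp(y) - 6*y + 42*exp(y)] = -7*y*exp(y) + 2*y + 35*exp(y) - 6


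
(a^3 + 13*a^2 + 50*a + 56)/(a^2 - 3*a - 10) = (a^2 + 11*a + 28)/(a - 5)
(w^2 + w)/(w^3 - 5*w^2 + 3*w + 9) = w/(w^2 - 6*w + 9)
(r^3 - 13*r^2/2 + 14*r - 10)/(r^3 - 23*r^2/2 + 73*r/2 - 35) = (r - 2)/(r - 7)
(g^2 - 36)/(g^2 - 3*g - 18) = (g + 6)/(g + 3)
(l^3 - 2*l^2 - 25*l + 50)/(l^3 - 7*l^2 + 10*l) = (l + 5)/l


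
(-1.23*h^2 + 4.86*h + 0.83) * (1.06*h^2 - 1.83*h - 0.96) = -1.3038*h^4 + 7.4025*h^3 - 6.8332*h^2 - 6.1845*h - 0.7968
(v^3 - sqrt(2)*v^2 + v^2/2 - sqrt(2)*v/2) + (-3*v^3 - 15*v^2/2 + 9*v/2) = -2*v^3 - 7*v^2 - sqrt(2)*v^2 - sqrt(2)*v/2 + 9*v/2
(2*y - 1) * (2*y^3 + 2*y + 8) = 4*y^4 - 2*y^3 + 4*y^2 + 14*y - 8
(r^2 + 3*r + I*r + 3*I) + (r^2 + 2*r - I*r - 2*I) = 2*r^2 + 5*r + I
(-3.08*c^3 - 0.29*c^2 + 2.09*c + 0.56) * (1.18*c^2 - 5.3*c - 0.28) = -3.6344*c^5 + 15.9818*c^4 + 4.8656*c^3 - 10.335*c^2 - 3.5532*c - 0.1568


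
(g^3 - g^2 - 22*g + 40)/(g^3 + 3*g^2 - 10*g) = (g - 4)/g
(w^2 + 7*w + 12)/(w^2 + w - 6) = (w + 4)/(w - 2)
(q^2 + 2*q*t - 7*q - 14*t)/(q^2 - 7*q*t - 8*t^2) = (-q^2 - 2*q*t + 7*q + 14*t)/(-q^2 + 7*q*t + 8*t^2)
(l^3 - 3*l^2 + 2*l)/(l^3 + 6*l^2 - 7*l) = (l - 2)/(l + 7)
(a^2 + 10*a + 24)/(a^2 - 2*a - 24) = (a + 6)/(a - 6)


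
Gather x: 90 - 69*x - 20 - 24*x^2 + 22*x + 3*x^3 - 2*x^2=3*x^3 - 26*x^2 - 47*x + 70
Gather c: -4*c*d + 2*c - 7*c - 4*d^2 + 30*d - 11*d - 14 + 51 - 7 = c*(-4*d - 5) - 4*d^2 + 19*d + 30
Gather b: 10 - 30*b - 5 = 5 - 30*b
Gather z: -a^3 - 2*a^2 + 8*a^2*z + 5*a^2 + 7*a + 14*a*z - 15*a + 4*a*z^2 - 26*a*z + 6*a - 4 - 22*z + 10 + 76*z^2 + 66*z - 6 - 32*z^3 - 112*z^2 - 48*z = -a^3 + 3*a^2 - 2*a - 32*z^3 + z^2*(4*a - 36) + z*(8*a^2 - 12*a - 4)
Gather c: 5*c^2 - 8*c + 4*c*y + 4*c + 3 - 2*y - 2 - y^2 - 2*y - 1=5*c^2 + c*(4*y - 4) - y^2 - 4*y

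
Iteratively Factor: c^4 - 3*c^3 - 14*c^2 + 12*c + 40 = (c + 2)*(c^3 - 5*c^2 - 4*c + 20) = (c - 5)*(c + 2)*(c^2 - 4) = (c - 5)*(c - 2)*(c + 2)*(c + 2)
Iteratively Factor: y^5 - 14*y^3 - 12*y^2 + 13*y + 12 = (y - 1)*(y^4 + y^3 - 13*y^2 - 25*y - 12) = (y - 1)*(y + 3)*(y^3 - 2*y^2 - 7*y - 4) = (y - 1)*(y + 1)*(y + 3)*(y^2 - 3*y - 4) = (y - 1)*(y + 1)^2*(y + 3)*(y - 4)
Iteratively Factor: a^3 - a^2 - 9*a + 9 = (a - 1)*(a^2 - 9) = (a - 1)*(a + 3)*(a - 3)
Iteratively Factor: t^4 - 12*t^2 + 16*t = (t - 2)*(t^3 + 2*t^2 - 8*t) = (t - 2)*(t + 4)*(t^2 - 2*t) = (t - 2)^2*(t + 4)*(t)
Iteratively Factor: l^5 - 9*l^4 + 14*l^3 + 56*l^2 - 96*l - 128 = (l - 4)*(l^4 - 5*l^3 - 6*l^2 + 32*l + 32) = (l - 4)*(l + 2)*(l^3 - 7*l^2 + 8*l + 16) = (l - 4)^2*(l + 2)*(l^2 - 3*l - 4) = (l - 4)^2*(l + 1)*(l + 2)*(l - 4)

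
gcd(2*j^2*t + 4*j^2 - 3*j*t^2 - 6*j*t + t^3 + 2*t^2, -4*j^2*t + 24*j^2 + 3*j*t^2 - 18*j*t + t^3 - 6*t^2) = -j + t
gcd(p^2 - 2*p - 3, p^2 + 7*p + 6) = p + 1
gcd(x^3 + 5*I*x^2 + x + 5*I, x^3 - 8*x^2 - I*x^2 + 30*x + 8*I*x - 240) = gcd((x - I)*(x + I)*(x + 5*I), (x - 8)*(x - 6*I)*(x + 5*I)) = x + 5*I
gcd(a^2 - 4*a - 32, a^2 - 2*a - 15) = 1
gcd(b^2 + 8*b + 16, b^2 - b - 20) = b + 4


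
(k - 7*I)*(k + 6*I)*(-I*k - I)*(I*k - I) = k^4 - I*k^3 + 41*k^2 + I*k - 42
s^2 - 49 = (s - 7)*(s + 7)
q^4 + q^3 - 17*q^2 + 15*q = q*(q - 3)*(q - 1)*(q + 5)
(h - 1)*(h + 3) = h^2 + 2*h - 3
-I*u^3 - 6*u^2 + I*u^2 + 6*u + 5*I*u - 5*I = (u - 5*I)*(u - I)*(-I*u + I)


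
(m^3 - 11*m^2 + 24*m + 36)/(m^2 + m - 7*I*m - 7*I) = (m^2 - 12*m + 36)/(m - 7*I)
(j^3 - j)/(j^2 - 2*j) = (j^2 - 1)/(j - 2)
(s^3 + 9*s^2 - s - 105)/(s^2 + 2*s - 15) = s + 7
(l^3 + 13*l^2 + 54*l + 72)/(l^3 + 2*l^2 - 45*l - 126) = (l + 4)/(l - 7)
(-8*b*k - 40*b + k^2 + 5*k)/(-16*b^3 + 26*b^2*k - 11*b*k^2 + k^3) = (k + 5)/(2*b^2 - 3*b*k + k^2)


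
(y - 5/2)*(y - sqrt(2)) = y^2 - 5*y/2 - sqrt(2)*y + 5*sqrt(2)/2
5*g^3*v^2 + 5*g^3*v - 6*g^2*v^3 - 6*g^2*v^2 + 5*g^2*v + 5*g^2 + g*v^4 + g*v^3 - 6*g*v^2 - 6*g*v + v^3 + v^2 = (-5*g + v)*(-g + v)*(v + 1)*(g*v + 1)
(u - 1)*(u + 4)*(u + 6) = u^3 + 9*u^2 + 14*u - 24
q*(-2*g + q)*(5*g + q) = -10*g^2*q + 3*g*q^2 + q^3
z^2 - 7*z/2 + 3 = (z - 2)*(z - 3/2)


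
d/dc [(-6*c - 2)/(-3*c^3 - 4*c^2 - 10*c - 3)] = 2*(-2*c - 1)/(c^4 + 2*c^3 + 7*c^2 + 6*c + 9)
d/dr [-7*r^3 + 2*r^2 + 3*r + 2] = -21*r^2 + 4*r + 3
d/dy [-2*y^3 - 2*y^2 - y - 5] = -6*y^2 - 4*y - 1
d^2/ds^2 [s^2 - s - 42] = 2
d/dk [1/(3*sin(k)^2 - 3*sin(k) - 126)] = (1 - 2*sin(k))*cos(k)/(3*(sin(k) + cos(k)^2 + 41)^2)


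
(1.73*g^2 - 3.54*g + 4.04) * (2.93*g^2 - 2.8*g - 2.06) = 5.0689*g^4 - 15.2162*g^3 + 18.1854*g^2 - 4.0196*g - 8.3224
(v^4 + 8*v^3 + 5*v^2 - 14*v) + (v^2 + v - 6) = v^4 + 8*v^3 + 6*v^2 - 13*v - 6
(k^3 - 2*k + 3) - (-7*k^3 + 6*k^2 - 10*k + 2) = 8*k^3 - 6*k^2 + 8*k + 1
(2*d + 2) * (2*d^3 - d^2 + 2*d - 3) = 4*d^4 + 2*d^3 + 2*d^2 - 2*d - 6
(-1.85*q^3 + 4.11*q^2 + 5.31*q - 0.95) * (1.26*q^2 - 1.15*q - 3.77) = -2.331*q^5 + 7.3061*q^4 + 8.9386*q^3 - 22.7982*q^2 - 18.9262*q + 3.5815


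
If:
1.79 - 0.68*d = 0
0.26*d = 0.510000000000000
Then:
No Solution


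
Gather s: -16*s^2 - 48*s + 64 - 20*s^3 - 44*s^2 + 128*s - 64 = -20*s^3 - 60*s^2 + 80*s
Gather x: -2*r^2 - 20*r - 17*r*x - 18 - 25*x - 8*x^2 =-2*r^2 - 20*r - 8*x^2 + x*(-17*r - 25) - 18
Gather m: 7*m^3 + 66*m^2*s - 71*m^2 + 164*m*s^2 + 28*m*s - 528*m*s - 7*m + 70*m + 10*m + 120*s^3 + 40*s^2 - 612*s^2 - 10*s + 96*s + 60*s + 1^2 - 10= 7*m^3 + m^2*(66*s - 71) + m*(164*s^2 - 500*s + 73) + 120*s^3 - 572*s^2 + 146*s - 9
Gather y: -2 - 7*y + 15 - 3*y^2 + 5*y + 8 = -3*y^2 - 2*y + 21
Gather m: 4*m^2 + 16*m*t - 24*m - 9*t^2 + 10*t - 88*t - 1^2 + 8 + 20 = 4*m^2 + m*(16*t - 24) - 9*t^2 - 78*t + 27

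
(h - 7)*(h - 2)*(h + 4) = h^3 - 5*h^2 - 22*h + 56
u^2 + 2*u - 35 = (u - 5)*(u + 7)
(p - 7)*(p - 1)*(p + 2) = p^3 - 6*p^2 - 9*p + 14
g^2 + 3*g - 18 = (g - 3)*(g + 6)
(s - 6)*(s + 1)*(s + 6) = s^3 + s^2 - 36*s - 36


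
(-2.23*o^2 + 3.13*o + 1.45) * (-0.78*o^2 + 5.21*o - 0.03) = 1.7394*o^4 - 14.0597*o^3 + 15.2432*o^2 + 7.4606*o - 0.0435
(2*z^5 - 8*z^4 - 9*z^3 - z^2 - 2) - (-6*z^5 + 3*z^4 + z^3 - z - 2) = 8*z^5 - 11*z^4 - 10*z^3 - z^2 + z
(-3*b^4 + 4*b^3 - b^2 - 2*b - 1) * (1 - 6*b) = 18*b^5 - 27*b^4 + 10*b^3 + 11*b^2 + 4*b - 1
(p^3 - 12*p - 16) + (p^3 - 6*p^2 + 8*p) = 2*p^3 - 6*p^2 - 4*p - 16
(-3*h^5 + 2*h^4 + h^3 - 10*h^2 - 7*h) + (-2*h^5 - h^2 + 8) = -5*h^5 + 2*h^4 + h^3 - 11*h^2 - 7*h + 8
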